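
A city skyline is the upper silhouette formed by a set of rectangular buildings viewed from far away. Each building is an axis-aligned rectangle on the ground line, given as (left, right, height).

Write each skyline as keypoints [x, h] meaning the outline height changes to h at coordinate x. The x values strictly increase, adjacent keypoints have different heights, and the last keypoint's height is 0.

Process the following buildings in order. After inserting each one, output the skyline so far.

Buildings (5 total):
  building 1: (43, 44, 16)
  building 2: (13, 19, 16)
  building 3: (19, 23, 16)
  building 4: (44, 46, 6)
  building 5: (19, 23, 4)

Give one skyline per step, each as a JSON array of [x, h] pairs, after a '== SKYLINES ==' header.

== SKYLINES ==
[[43,16],[44,0]]
[[13,16],[19,0],[43,16],[44,0]]
[[13,16],[23,0],[43,16],[44,0]]
[[13,16],[23,0],[43,16],[44,6],[46,0]]
[[13,16],[23,0],[43,16],[44,6],[46,0]]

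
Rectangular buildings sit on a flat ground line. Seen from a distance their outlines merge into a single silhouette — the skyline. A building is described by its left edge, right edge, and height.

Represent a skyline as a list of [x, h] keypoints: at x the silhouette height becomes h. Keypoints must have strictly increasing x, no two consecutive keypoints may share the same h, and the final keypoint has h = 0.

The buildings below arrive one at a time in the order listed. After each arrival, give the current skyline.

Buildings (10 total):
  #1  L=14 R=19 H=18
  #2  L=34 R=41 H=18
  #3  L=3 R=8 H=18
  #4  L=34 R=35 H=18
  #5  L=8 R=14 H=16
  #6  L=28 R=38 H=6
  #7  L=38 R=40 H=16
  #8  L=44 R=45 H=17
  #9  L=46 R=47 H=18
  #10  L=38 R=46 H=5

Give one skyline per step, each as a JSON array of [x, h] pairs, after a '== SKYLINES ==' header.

== SKYLINES ==
[[14,18],[19,0]]
[[14,18],[19,0],[34,18],[41,0]]
[[3,18],[8,0],[14,18],[19,0],[34,18],[41,0]]
[[3,18],[8,0],[14,18],[19,0],[34,18],[41,0]]
[[3,18],[8,16],[14,18],[19,0],[34,18],[41,0]]
[[3,18],[8,16],[14,18],[19,0],[28,6],[34,18],[41,0]]
[[3,18],[8,16],[14,18],[19,0],[28,6],[34,18],[41,0]]
[[3,18],[8,16],[14,18],[19,0],[28,6],[34,18],[41,0],[44,17],[45,0]]
[[3,18],[8,16],[14,18],[19,0],[28,6],[34,18],[41,0],[44,17],[45,0],[46,18],[47,0]]
[[3,18],[8,16],[14,18],[19,0],[28,6],[34,18],[41,5],[44,17],[45,5],[46,18],[47,0]]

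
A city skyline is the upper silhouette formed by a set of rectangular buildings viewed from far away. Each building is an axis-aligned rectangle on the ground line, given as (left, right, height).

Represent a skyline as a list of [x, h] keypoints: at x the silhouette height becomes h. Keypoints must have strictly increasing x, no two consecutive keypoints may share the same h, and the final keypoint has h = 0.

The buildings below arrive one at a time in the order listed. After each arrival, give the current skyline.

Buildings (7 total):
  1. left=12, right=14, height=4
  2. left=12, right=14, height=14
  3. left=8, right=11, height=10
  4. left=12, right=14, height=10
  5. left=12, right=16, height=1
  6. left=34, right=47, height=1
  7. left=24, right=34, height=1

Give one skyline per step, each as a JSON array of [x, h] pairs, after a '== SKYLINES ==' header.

== SKYLINES ==
[[12,4],[14,0]]
[[12,14],[14,0]]
[[8,10],[11,0],[12,14],[14,0]]
[[8,10],[11,0],[12,14],[14,0]]
[[8,10],[11,0],[12,14],[14,1],[16,0]]
[[8,10],[11,0],[12,14],[14,1],[16,0],[34,1],[47,0]]
[[8,10],[11,0],[12,14],[14,1],[16,0],[24,1],[47,0]]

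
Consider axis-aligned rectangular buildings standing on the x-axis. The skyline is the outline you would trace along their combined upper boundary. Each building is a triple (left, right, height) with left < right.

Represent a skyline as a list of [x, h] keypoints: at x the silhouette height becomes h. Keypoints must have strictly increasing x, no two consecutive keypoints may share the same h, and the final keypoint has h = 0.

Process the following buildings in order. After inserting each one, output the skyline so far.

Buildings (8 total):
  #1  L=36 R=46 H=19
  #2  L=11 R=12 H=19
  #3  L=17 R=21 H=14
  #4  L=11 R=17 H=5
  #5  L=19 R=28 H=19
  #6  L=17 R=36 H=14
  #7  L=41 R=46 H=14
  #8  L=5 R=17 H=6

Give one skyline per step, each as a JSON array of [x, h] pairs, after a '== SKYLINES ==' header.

== SKYLINES ==
[[36,19],[46,0]]
[[11,19],[12,0],[36,19],[46,0]]
[[11,19],[12,0],[17,14],[21,0],[36,19],[46,0]]
[[11,19],[12,5],[17,14],[21,0],[36,19],[46,0]]
[[11,19],[12,5],[17,14],[19,19],[28,0],[36,19],[46,0]]
[[11,19],[12,5],[17,14],[19,19],[28,14],[36,19],[46,0]]
[[11,19],[12,5],[17,14],[19,19],[28,14],[36,19],[46,0]]
[[5,6],[11,19],[12,6],[17,14],[19,19],[28,14],[36,19],[46,0]]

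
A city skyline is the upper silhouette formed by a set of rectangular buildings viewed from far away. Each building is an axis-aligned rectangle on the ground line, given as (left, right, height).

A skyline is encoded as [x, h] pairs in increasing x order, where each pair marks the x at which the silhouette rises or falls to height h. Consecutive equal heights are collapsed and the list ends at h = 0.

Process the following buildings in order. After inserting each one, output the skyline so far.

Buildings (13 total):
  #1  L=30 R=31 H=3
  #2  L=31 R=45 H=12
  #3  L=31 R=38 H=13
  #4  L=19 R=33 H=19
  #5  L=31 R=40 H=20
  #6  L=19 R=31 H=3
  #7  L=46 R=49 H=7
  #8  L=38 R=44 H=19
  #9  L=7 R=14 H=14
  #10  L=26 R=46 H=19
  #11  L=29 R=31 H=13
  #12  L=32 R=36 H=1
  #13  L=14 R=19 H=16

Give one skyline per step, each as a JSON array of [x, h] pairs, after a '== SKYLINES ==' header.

== SKYLINES ==
[[30,3],[31,0]]
[[30,3],[31,12],[45,0]]
[[30,3],[31,13],[38,12],[45,0]]
[[19,19],[33,13],[38,12],[45,0]]
[[19,19],[31,20],[40,12],[45,0]]
[[19,19],[31,20],[40,12],[45,0]]
[[19,19],[31,20],[40,12],[45,0],[46,7],[49,0]]
[[19,19],[31,20],[40,19],[44,12],[45,0],[46,7],[49,0]]
[[7,14],[14,0],[19,19],[31,20],[40,19],[44,12],[45,0],[46,7],[49,0]]
[[7,14],[14,0],[19,19],[31,20],[40,19],[46,7],[49,0]]
[[7,14],[14,0],[19,19],[31,20],[40,19],[46,7],[49,0]]
[[7,14],[14,0],[19,19],[31,20],[40,19],[46,7],[49,0]]
[[7,14],[14,16],[19,19],[31,20],[40,19],[46,7],[49,0]]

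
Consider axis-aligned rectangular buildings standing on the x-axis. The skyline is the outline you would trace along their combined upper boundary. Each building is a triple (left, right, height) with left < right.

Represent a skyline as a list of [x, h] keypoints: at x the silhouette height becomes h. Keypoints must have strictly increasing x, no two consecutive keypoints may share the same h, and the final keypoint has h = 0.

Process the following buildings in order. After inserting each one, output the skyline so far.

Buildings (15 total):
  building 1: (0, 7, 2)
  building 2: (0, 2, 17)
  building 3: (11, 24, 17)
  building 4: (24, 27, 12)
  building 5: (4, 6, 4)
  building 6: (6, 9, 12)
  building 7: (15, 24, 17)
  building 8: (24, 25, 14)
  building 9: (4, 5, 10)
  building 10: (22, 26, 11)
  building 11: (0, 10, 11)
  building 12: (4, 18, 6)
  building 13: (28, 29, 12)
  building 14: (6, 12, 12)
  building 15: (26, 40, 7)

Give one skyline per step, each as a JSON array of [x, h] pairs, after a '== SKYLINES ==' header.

== SKYLINES ==
[[0,2],[7,0]]
[[0,17],[2,2],[7,0]]
[[0,17],[2,2],[7,0],[11,17],[24,0]]
[[0,17],[2,2],[7,0],[11,17],[24,12],[27,0]]
[[0,17],[2,2],[4,4],[6,2],[7,0],[11,17],[24,12],[27,0]]
[[0,17],[2,2],[4,4],[6,12],[9,0],[11,17],[24,12],[27,0]]
[[0,17],[2,2],[4,4],[6,12],[9,0],[11,17],[24,12],[27,0]]
[[0,17],[2,2],[4,4],[6,12],[9,0],[11,17],[24,14],[25,12],[27,0]]
[[0,17],[2,2],[4,10],[5,4],[6,12],[9,0],[11,17],[24,14],[25,12],[27,0]]
[[0,17],[2,2],[4,10],[5,4],[6,12],[9,0],[11,17],[24,14],[25,12],[27,0]]
[[0,17],[2,11],[6,12],[9,11],[10,0],[11,17],[24,14],[25,12],[27,0]]
[[0,17],[2,11],[6,12],[9,11],[10,6],[11,17],[24,14],[25,12],[27,0]]
[[0,17],[2,11],[6,12],[9,11],[10,6],[11,17],[24,14],[25,12],[27,0],[28,12],[29,0]]
[[0,17],[2,11],[6,12],[11,17],[24,14],[25,12],[27,0],[28,12],[29,0]]
[[0,17],[2,11],[6,12],[11,17],[24,14],[25,12],[27,7],[28,12],[29,7],[40,0]]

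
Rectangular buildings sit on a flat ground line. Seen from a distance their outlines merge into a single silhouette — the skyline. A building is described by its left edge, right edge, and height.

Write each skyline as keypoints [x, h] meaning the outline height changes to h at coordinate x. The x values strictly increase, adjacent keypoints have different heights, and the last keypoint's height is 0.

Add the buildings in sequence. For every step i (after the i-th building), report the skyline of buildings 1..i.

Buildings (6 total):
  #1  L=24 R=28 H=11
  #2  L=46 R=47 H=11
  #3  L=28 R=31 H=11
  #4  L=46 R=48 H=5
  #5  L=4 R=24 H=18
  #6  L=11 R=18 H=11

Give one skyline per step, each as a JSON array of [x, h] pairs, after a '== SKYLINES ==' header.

== SKYLINES ==
[[24,11],[28,0]]
[[24,11],[28,0],[46,11],[47,0]]
[[24,11],[31,0],[46,11],[47,0]]
[[24,11],[31,0],[46,11],[47,5],[48,0]]
[[4,18],[24,11],[31,0],[46,11],[47,5],[48,0]]
[[4,18],[24,11],[31,0],[46,11],[47,5],[48,0]]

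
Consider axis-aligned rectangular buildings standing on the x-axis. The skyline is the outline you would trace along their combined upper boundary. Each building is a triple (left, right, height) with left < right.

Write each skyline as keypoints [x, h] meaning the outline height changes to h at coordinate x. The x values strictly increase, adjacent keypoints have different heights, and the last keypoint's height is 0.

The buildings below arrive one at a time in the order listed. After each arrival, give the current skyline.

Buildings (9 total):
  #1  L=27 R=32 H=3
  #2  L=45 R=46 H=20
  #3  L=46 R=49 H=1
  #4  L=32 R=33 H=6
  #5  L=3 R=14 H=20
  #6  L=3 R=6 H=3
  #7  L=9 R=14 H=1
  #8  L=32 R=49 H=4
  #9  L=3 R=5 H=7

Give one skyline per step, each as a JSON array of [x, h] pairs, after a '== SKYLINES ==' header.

== SKYLINES ==
[[27,3],[32,0]]
[[27,3],[32,0],[45,20],[46,0]]
[[27,3],[32,0],[45,20],[46,1],[49,0]]
[[27,3],[32,6],[33,0],[45,20],[46,1],[49,0]]
[[3,20],[14,0],[27,3],[32,6],[33,0],[45,20],[46,1],[49,0]]
[[3,20],[14,0],[27,3],[32,6],[33,0],[45,20],[46,1],[49,0]]
[[3,20],[14,0],[27,3],[32,6],[33,0],[45,20],[46,1],[49,0]]
[[3,20],[14,0],[27,3],[32,6],[33,4],[45,20],[46,4],[49,0]]
[[3,20],[14,0],[27,3],[32,6],[33,4],[45,20],[46,4],[49,0]]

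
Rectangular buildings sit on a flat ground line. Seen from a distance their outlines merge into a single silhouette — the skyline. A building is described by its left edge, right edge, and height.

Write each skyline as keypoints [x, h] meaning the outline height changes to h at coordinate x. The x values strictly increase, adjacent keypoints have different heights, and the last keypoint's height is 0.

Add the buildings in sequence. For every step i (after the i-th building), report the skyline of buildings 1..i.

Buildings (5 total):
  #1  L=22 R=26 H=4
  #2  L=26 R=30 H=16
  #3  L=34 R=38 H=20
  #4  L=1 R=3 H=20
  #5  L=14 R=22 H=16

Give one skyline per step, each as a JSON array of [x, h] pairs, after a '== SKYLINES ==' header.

== SKYLINES ==
[[22,4],[26,0]]
[[22,4],[26,16],[30,0]]
[[22,4],[26,16],[30,0],[34,20],[38,0]]
[[1,20],[3,0],[22,4],[26,16],[30,0],[34,20],[38,0]]
[[1,20],[3,0],[14,16],[22,4],[26,16],[30,0],[34,20],[38,0]]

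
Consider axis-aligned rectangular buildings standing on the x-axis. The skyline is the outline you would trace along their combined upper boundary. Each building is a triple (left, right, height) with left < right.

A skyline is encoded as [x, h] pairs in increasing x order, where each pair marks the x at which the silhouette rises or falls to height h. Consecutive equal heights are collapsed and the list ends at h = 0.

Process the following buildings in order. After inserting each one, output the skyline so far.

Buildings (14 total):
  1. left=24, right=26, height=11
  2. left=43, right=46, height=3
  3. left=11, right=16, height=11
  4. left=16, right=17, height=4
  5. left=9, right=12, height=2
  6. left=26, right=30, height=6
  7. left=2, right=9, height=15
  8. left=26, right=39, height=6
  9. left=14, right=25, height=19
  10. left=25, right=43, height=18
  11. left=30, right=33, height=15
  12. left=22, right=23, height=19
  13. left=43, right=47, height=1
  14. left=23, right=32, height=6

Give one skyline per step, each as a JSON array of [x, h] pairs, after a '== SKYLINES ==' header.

== SKYLINES ==
[[24,11],[26,0]]
[[24,11],[26,0],[43,3],[46,0]]
[[11,11],[16,0],[24,11],[26,0],[43,3],[46,0]]
[[11,11],[16,4],[17,0],[24,11],[26,0],[43,3],[46,0]]
[[9,2],[11,11],[16,4],[17,0],[24,11],[26,0],[43,3],[46,0]]
[[9,2],[11,11],[16,4],[17,0],[24,11],[26,6],[30,0],[43,3],[46,0]]
[[2,15],[9,2],[11,11],[16,4],[17,0],[24,11],[26,6],[30,0],[43,3],[46,0]]
[[2,15],[9,2],[11,11],[16,4],[17,0],[24,11],[26,6],[39,0],[43,3],[46,0]]
[[2,15],[9,2],[11,11],[14,19],[25,11],[26,6],[39,0],[43,3],[46,0]]
[[2,15],[9,2],[11,11],[14,19],[25,18],[43,3],[46,0]]
[[2,15],[9,2],[11,11],[14,19],[25,18],[43,3],[46,0]]
[[2,15],[9,2],[11,11],[14,19],[25,18],[43,3],[46,0]]
[[2,15],[9,2],[11,11],[14,19],[25,18],[43,3],[46,1],[47,0]]
[[2,15],[9,2],[11,11],[14,19],[25,18],[43,3],[46,1],[47,0]]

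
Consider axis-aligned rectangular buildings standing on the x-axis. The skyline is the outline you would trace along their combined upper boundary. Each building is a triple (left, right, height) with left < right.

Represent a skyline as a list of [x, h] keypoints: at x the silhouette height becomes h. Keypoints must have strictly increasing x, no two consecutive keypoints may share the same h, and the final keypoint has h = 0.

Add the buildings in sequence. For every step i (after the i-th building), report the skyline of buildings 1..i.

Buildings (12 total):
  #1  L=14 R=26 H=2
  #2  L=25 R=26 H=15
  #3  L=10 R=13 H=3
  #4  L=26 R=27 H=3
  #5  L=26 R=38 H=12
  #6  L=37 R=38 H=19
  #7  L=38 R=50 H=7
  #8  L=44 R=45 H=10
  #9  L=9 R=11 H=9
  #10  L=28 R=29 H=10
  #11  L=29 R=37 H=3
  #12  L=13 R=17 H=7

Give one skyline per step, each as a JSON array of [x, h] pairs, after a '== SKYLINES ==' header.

== SKYLINES ==
[[14,2],[26,0]]
[[14,2],[25,15],[26,0]]
[[10,3],[13,0],[14,2],[25,15],[26,0]]
[[10,3],[13,0],[14,2],[25,15],[26,3],[27,0]]
[[10,3],[13,0],[14,2],[25,15],[26,12],[38,0]]
[[10,3],[13,0],[14,2],[25,15],[26,12],[37,19],[38,0]]
[[10,3],[13,0],[14,2],[25,15],[26,12],[37,19],[38,7],[50,0]]
[[10,3],[13,0],[14,2],[25,15],[26,12],[37,19],[38,7],[44,10],[45,7],[50,0]]
[[9,9],[11,3],[13,0],[14,2],[25,15],[26,12],[37,19],[38,7],[44,10],[45,7],[50,0]]
[[9,9],[11,3],[13,0],[14,2],[25,15],[26,12],[37,19],[38,7],[44,10],[45,7],[50,0]]
[[9,9],[11,3],[13,0],[14,2],[25,15],[26,12],[37,19],[38,7],[44,10],[45,7],[50,0]]
[[9,9],[11,3],[13,7],[17,2],[25,15],[26,12],[37,19],[38,7],[44,10],[45,7],[50,0]]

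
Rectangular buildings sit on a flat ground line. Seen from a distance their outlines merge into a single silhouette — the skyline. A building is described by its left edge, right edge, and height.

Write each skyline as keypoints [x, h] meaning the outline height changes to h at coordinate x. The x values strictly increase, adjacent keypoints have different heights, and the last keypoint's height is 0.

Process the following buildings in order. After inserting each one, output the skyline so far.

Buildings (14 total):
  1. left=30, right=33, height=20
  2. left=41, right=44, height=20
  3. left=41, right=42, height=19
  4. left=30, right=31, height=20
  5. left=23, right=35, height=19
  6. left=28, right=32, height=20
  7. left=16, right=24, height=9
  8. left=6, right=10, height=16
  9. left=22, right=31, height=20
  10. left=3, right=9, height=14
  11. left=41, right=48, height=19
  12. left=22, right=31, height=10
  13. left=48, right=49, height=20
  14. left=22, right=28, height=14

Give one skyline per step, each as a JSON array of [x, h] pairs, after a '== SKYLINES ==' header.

== SKYLINES ==
[[30,20],[33,0]]
[[30,20],[33,0],[41,20],[44,0]]
[[30,20],[33,0],[41,20],[44,0]]
[[30,20],[33,0],[41,20],[44,0]]
[[23,19],[30,20],[33,19],[35,0],[41,20],[44,0]]
[[23,19],[28,20],[33,19],[35,0],[41,20],[44,0]]
[[16,9],[23,19],[28,20],[33,19],[35,0],[41,20],[44,0]]
[[6,16],[10,0],[16,9],[23,19],[28,20],[33,19],[35,0],[41,20],[44,0]]
[[6,16],[10,0],[16,9],[22,20],[33,19],[35,0],[41,20],[44,0]]
[[3,14],[6,16],[10,0],[16,9],[22,20],[33,19],[35,0],[41,20],[44,0]]
[[3,14],[6,16],[10,0],[16,9],[22,20],[33,19],[35,0],[41,20],[44,19],[48,0]]
[[3,14],[6,16],[10,0],[16,9],[22,20],[33,19],[35,0],[41,20],[44,19],[48,0]]
[[3,14],[6,16],[10,0],[16,9],[22,20],[33,19],[35,0],[41,20],[44,19],[48,20],[49,0]]
[[3,14],[6,16],[10,0],[16,9],[22,20],[33,19],[35,0],[41,20],[44,19],[48,20],[49,0]]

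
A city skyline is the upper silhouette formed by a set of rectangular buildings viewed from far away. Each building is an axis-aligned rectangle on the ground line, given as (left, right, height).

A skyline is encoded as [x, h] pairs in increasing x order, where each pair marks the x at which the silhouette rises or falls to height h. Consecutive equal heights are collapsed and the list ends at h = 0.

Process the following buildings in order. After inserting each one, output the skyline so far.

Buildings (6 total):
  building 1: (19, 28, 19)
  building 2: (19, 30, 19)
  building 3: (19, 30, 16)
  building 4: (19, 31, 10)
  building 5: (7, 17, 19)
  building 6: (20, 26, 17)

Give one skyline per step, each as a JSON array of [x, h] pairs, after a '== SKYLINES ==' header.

== SKYLINES ==
[[19,19],[28,0]]
[[19,19],[30,0]]
[[19,19],[30,0]]
[[19,19],[30,10],[31,0]]
[[7,19],[17,0],[19,19],[30,10],[31,0]]
[[7,19],[17,0],[19,19],[30,10],[31,0]]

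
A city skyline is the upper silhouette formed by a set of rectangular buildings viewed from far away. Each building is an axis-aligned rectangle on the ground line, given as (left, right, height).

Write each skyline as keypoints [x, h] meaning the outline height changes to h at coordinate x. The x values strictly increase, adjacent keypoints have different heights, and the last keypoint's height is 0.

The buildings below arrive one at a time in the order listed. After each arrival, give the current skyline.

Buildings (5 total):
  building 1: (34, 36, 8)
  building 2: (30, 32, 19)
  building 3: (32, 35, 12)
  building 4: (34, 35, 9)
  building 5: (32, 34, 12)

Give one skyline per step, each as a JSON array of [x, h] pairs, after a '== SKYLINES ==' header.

== SKYLINES ==
[[34,8],[36,0]]
[[30,19],[32,0],[34,8],[36,0]]
[[30,19],[32,12],[35,8],[36,0]]
[[30,19],[32,12],[35,8],[36,0]]
[[30,19],[32,12],[35,8],[36,0]]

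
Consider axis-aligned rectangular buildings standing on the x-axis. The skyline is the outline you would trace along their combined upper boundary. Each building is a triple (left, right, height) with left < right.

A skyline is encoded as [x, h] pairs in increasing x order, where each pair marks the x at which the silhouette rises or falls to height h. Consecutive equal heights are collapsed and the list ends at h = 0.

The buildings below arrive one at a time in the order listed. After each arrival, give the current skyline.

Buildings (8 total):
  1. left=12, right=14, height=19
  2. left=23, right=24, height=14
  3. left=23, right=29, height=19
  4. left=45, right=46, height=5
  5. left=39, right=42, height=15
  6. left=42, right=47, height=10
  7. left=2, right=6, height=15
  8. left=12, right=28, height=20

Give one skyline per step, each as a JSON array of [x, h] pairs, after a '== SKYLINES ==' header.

== SKYLINES ==
[[12,19],[14,0]]
[[12,19],[14,0],[23,14],[24,0]]
[[12,19],[14,0],[23,19],[29,0]]
[[12,19],[14,0],[23,19],[29,0],[45,5],[46,0]]
[[12,19],[14,0],[23,19],[29,0],[39,15],[42,0],[45,5],[46,0]]
[[12,19],[14,0],[23,19],[29,0],[39,15],[42,10],[47,0]]
[[2,15],[6,0],[12,19],[14,0],[23,19],[29,0],[39,15],[42,10],[47,0]]
[[2,15],[6,0],[12,20],[28,19],[29,0],[39,15],[42,10],[47,0]]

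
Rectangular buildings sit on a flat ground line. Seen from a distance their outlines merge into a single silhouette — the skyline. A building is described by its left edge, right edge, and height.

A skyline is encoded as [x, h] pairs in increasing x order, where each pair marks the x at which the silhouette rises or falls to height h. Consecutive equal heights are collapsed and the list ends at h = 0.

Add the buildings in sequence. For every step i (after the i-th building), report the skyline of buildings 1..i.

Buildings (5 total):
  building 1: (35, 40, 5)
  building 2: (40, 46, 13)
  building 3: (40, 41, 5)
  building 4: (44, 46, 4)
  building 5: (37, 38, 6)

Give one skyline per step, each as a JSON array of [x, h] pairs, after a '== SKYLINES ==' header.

== SKYLINES ==
[[35,5],[40,0]]
[[35,5],[40,13],[46,0]]
[[35,5],[40,13],[46,0]]
[[35,5],[40,13],[46,0]]
[[35,5],[37,6],[38,5],[40,13],[46,0]]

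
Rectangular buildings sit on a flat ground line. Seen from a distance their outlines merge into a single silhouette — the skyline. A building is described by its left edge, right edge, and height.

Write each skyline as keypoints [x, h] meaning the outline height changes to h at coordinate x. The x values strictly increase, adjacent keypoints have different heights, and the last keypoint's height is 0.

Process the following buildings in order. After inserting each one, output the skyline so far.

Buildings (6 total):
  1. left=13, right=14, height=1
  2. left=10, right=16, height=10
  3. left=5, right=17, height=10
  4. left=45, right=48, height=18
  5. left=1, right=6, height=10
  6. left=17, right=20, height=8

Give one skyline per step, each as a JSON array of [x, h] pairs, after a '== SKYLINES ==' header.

== SKYLINES ==
[[13,1],[14,0]]
[[10,10],[16,0]]
[[5,10],[17,0]]
[[5,10],[17,0],[45,18],[48,0]]
[[1,10],[17,0],[45,18],[48,0]]
[[1,10],[17,8],[20,0],[45,18],[48,0]]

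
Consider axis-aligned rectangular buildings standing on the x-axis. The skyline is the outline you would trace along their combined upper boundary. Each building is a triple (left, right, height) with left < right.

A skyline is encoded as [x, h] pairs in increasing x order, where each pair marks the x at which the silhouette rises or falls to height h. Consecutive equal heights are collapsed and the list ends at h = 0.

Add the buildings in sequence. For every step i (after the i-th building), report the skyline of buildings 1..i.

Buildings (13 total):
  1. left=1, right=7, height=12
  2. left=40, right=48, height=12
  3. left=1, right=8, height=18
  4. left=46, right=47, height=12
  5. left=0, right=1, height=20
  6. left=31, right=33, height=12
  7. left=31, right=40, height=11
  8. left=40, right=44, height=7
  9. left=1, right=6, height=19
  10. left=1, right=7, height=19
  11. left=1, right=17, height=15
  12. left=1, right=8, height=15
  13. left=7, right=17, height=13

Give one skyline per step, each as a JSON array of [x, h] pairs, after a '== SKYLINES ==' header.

== SKYLINES ==
[[1,12],[7,0]]
[[1,12],[7,0],[40,12],[48,0]]
[[1,18],[8,0],[40,12],[48,0]]
[[1,18],[8,0],[40,12],[48,0]]
[[0,20],[1,18],[8,0],[40,12],[48,0]]
[[0,20],[1,18],[8,0],[31,12],[33,0],[40,12],[48,0]]
[[0,20],[1,18],[8,0],[31,12],[33,11],[40,12],[48,0]]
[[0,20],[1,18],[8,0],[31,12],[33,11],[40,12],[48,0]]
[[0,20],[1,19],[6,18],[8,0],[31,12],[33,11],[40,12],[48,0]]
[[0,20],[1,19],[7,18],[8,0],[31,12],[33,11],[40,12],[48,0]]
[[0,20],[1,19],[7,18],[8,15],[17,0],[31,12],[33,11],[40,12],[48,0]]
[[0,20],[1,19],[7,18],[8,15],[17,0],[31,12],[33,11],[40,12],[48,0]]
[[0,20],[1,19],[7,18],[8,15],[17,0],[31,12],[33,11],[40,12],[48,0]]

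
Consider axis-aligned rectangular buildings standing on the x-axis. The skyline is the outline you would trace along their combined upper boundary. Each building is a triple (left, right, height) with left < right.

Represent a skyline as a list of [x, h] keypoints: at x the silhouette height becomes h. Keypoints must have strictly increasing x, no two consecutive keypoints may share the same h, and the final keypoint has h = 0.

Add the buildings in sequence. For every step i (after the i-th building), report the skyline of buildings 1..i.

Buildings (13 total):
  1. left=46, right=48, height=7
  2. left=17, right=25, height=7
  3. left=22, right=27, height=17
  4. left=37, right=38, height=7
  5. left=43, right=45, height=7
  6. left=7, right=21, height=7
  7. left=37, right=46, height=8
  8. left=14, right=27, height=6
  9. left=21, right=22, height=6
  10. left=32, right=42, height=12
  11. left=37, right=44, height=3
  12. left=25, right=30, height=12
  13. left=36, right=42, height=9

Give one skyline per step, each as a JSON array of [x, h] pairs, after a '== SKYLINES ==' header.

== SKYLINES ==
[[46,7],[48,0]]
[[17,7],[25,0],[46,7],[48,0]]
[[17,7],[22,17],[27,0],[46,7],[48,0]]
[[17,7],[22,17],[27,0],[37,7],[38,0],[46,7],[48,0]]
[[17,7],[22,17],[27,0],[37,7],[38,0],[43,7],[45,0],[46,7],[48,0]]
[[7,7],[22,17],[27,0],[37,7],[38,0],[43,7],[45,0],[46,7],[48,0]]
[[7,7],[22,17],[27,0],[37,8],[46,7],[48,0]]
[[7,7],[22,17],[27,0],[37,8],[46,7],[48,0]]
[[7,7],[22,17],[27,0],[37,8],[46,7],[48,0]]
[[7,7],[22,17],[27,0],[32,12],[42,8],[46,7],[48,0]]
[[7,7],[22,17],[27,0],[32,12],[42,8],[46,7],[48,0]]
[[7,7],[22,17],[27,12],[30,0],[32,12],[42,8],[46,7],[48,0]]
[[7,7],[22,17],[27,12],[30,0],[32,12],[42,8],[46,7],[48,0]]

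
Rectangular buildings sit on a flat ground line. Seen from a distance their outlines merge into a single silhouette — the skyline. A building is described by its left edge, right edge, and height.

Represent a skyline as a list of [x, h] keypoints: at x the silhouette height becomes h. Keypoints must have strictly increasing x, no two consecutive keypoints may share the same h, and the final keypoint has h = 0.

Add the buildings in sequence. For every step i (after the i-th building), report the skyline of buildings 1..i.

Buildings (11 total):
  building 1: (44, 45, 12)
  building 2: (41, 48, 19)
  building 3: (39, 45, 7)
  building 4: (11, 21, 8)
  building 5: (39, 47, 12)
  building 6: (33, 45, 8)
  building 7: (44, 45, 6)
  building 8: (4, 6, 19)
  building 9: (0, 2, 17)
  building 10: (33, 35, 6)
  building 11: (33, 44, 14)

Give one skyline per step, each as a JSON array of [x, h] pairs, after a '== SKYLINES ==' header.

== SKYLINES ==
[[44,12],[45,0]]
[[41,19],[48,0]]
[[39,7],[41,19],[48,0]]
[[11,8],[21,0],[39,7],[41,19],[48,0]]
[[11,8],[21,0],[39,12],[41,19],[48,0]]
[[11,8],[21,0],[33,8],[39,12],[41,19],[48,0]]
[[11,8],[21,0],[33,8],[39,12],[41,19],[48,0]]
[[4,19],[6,0],[11,8],[21,0],[33,8],[39,12],[41,19],[48,0]]
[[0,17],[2,0],[4,19],[6,0],[11,8],[21,0],[33,8],[39,12],[41,19],[48,0]]
[[0,17],[2,0],[4,19],[6,0],[11,8],[21,0],[33,8],[39,12],[41,19],[48,0]]
[[0,17],[2,0],[4,19],[6,0],[11,8],[21,0],[33,14],[41,19],[48,0]]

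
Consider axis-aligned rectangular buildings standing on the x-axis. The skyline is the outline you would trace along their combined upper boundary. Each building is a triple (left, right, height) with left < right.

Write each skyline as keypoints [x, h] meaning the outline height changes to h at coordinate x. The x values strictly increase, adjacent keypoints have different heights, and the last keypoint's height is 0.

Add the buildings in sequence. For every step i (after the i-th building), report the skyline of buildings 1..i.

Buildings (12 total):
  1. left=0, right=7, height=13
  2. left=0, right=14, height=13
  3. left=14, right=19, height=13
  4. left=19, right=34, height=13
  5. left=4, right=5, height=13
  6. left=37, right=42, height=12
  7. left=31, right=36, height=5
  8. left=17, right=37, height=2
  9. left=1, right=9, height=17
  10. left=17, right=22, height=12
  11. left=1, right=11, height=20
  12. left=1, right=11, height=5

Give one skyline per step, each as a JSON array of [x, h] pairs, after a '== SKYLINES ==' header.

== SKYLINES ==
[[0,13],[7,0]]
[[0,13],[14,0]]
[[0,13],[19,0]]
[[0,13],[34,0]]
[[0,13],[34,0]]
[[0,13],[34,0],[37,12],[42,0]]
[[0,13],[34,5],[36,0],[37,12],[42,0]]
[[0,13],[34,5],[36,2],[37,12],[42,0]]
[[0,13],[1,17],[9,13],[34,5],[36,2],[37,12],[42,0]]
[[0,13],[1,17],[9,13],[34,5],[36,2],[37,12],[42,0]]
[[0,13],[1,20],[11,13],[34,5],[36,2],[37,12],[42,0]]
[[0,13],[1,20],[11,13],[34,5],[36,2],[37,12],[42,0]]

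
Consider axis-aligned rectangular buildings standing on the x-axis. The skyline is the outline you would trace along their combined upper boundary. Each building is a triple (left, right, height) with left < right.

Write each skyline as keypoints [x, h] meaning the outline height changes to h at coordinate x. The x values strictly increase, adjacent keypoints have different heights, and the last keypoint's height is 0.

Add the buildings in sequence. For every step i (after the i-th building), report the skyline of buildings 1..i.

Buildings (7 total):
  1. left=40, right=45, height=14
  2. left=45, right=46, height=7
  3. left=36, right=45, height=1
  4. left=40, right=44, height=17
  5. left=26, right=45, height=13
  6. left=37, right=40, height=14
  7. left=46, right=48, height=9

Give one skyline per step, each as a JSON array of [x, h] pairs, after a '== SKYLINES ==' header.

== SKYLINES ==
[[40,14],[45,0]]
[[40,14],[45,7],[46,0]]
[[36,1],[40,14],[45,7],[46,0]]
[[36,1],[40,17],[44,14],[45,7],[46,0]]
[[26,13],[40,17],[44,14],[45,7],[46,0]]
[[26,13],[37,14],[40,17],[44,14],[45,7],[46,0]]
[[26,13],[37,14],[40,17],[44,14],[45,7],[46,9],[48,0]]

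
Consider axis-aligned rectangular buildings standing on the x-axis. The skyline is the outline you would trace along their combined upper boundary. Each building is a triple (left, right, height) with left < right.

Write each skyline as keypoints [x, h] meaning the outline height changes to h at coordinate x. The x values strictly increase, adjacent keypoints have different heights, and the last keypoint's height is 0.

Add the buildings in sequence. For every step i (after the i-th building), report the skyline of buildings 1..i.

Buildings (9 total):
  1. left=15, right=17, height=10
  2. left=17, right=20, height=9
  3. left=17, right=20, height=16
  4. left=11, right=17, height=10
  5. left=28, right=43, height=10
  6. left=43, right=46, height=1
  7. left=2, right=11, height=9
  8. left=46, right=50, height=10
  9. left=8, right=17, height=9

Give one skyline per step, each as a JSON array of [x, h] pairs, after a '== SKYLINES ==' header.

== SKYLINES ==
[[15,10],[17,0]]
[[15,10],[17,9],[20,0]]
[[15,10],[17,16],[20,0]]
[[11,10],[17,16],[20,0]]
[[11,10],[17,16],[20,0],[28,10],[43,0]]
[[11,10],[17,16],[20,0],[28,10],[43,1],[46,0]]
[[2,9],[11,10],[17,16],[20,0],[28,10],[43,1],[46,0]]
[[2,9],[11,10],[17,16],[20,0],[28,10],[43,1],[46,10],[50,0]]
[[2,9],[11,10],[17,16],[20,0],[28,10],[43,1],[46,10],[50,0]]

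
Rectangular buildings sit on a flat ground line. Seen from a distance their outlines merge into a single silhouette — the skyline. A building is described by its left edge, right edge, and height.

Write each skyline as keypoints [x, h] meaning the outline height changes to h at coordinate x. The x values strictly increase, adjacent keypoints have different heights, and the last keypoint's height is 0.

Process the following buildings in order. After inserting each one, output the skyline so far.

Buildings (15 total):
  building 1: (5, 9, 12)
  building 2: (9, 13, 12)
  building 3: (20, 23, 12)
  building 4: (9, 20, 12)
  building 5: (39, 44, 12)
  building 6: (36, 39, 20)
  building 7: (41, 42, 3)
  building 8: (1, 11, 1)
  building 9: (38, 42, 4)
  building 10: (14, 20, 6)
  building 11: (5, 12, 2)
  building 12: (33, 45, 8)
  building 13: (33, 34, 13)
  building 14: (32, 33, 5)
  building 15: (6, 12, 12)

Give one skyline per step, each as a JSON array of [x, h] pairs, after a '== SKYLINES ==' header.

== SKYLINES ==
[[5,12],[9,0]]
[[5,12],[13,0]]
[[5,12],[13,0],[20,12],[23,0]]
[[5,12],[23,0]]
[[5,12],[23,0],[39,12],[44,0]]
[[5,12],[23,0],[36,20],[39,12],[44,0]]
[[5,12],[23,0],[36,20],[39,12],[44,0]]
[[1,1],[5,12],[23,0],[36,20],[39,12],[44,0]]
[[1,1],[5,12],[23,0],[36,20],[39,12],[44,0]]
[[1,1],[5,12],[23,0],[36,20],[39,12],[44,0]]
[[1,1],[5,12],[23,0],[36,20],[39,12],[44,0]]
[[1,1],[5,12],[23,0],[33,8],[36,20],[39,12],[44,8],[45,0]]
[[1,1],[5,12],[23,0],[33,13],[34,8],[36,20],[39,12],[44,8],[45,0]]
[[1,1],[5,12],[23,0],[32,5],[33,13],[34,8],[36,20],[39,12],[44,8],[45,0]]
[[1,1],[5,12],[23,0],[32,5],[33,13],[34,8],[36,20],[39,12],[44,8],[45,0]]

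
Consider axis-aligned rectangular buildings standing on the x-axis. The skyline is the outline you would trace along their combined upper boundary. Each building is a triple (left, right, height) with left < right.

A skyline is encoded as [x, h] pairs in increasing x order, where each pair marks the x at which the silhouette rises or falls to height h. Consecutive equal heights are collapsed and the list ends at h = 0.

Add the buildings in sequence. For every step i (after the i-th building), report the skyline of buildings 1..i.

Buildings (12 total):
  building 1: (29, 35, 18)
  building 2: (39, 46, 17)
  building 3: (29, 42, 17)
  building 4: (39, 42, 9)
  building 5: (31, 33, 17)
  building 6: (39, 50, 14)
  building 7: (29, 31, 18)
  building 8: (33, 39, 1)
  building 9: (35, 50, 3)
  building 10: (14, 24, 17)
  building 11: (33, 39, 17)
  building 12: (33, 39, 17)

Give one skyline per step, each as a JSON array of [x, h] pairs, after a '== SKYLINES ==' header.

== SKYLINES ==
[[29,18],[35,0]]
[[29,18],[35,0],[39,17],[46,0]]
[[29,18],[35,17],[46,0]]
[[29,18],[35,17],[46,0]]
[[29,18],[35,17],[46,0]]
[[29,18],[35,17],[46,14],[50,0]]
[[29,18],[35,17],[46,14],[50,0]]
[[29,18],[35,17],[46,14],[50,0]]
[[29,18],[35,17],[46,14],[50,0]]
[[14,17],[24,0],[29,18],[35,17],[46,14],[50,0]]
[[14,17],[24,0],[29,18],[35,17],[46,14],[50,0]]
[[14,17],[24,0],[29,18],[35,17],[46,14],[50,0]]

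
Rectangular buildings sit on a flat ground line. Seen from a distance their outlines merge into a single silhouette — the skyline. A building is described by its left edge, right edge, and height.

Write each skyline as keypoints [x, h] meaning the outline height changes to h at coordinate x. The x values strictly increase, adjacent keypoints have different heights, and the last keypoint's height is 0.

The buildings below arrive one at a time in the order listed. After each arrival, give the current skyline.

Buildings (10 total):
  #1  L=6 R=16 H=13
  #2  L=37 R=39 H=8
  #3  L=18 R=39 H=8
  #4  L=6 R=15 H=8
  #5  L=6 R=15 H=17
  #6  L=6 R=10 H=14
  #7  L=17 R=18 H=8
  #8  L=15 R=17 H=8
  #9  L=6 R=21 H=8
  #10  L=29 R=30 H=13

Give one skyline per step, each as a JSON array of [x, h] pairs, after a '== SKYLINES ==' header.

== SKYLINES ==
[[6,13],[16,0]]
[[6,13],[16,0],[37,8],[39,0]]
[[6,13],[16,0],[18,8],[39,0]]
[[6,13],[16,0],[18,8],[39,0]]
[[6,17],[15,13],[16,0],[18,8],[39,0]]
[[6,17],[15,13],[16,0],[18,8],[39,0]]
[[6,17],[15,13],[16,0],[17,8],[39,0]]
[[6,17],[15,13],[16,8],[39,0]]
[[6,17],[15,13],[16,8],[39,0]]
[[6,17],[15,13],[16,8],[29,13],[30,8],[39,0]]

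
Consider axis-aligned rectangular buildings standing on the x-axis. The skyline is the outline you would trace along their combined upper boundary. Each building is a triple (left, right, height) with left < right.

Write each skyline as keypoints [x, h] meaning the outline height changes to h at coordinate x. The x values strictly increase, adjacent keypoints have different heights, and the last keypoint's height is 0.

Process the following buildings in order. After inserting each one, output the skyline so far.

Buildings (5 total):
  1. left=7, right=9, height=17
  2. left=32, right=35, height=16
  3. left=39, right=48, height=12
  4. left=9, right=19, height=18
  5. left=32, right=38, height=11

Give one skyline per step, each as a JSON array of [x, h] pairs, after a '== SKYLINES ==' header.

== SKYLINES ==
[[7,17],[9,0]]
[[7,17],[9,0],[32,16],[35,0]]
[[7,17],[9,0],[32,16],[35,0],[39,12],[48,0]]
[[7,17],[9,18],[19,0],[32,16],[35,0],[39,12],[48,0]]
[[7,17],[9,18],[19,0],[32,16],[35,11],[38,0],[39,12],[48,0]]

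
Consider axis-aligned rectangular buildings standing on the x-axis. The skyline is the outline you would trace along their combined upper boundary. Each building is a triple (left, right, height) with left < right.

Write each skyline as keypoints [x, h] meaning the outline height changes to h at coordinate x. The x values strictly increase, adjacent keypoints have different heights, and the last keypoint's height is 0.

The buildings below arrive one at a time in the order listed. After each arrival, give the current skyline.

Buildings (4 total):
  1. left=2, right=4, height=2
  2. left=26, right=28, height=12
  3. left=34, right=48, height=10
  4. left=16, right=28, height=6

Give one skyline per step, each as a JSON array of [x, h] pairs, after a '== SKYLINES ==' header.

== SKYLINES ==
[[2,2],[4,0]]
[[2,2],[4,0],[26,12],[28,0]]
[[2,2],[4,0],[26,12],[28,0],[34,10],[48,0]]
[[2,2],[4,0],[16,6],[26,12],[28,0],[34,10],[48,0]]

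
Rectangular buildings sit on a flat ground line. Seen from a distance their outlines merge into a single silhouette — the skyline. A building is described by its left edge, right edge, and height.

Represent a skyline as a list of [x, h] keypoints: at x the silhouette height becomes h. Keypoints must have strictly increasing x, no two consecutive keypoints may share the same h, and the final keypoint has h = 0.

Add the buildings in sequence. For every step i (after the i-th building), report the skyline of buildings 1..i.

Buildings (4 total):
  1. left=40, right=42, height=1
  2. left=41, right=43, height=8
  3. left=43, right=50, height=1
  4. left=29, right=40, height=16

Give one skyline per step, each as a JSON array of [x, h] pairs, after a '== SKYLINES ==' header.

== SKYLINES ==
[[40,1],[42,0]]
[[40,1],[41,8],[43,0]]
[[40,1],[41,8],[43,1],[50,0]]
[[29,16],[40,1],[41,8],[43,1],[50,0]]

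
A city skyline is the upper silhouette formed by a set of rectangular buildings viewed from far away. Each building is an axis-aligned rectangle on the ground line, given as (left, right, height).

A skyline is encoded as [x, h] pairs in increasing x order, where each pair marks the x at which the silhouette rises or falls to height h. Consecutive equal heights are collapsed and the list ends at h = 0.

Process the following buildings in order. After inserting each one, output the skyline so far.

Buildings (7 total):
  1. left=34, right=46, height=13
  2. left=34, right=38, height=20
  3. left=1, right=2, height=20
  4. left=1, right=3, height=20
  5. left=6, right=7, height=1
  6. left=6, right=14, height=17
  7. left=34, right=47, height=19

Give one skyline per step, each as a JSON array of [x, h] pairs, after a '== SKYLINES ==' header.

== SKYLINES ==
[[34,13],[46,0]]
[[34,20],[38,13],[46,0]]
[[1,20],[2,0],[34,20],[38,13],[46,0]]
[[1,20],[3,0],[34,20],[38,13],[46,0]]
[[1,20],[3,0],[6,1],[7,0],[34,20],[38,13],[46,0]]
[[1,20],[3,0],[6,17],[14,0],[34,20],[38,13],[46,0]]
[[1,20],[3,0],[6,17],[14,0],[34,20],[38,19],[47,0]]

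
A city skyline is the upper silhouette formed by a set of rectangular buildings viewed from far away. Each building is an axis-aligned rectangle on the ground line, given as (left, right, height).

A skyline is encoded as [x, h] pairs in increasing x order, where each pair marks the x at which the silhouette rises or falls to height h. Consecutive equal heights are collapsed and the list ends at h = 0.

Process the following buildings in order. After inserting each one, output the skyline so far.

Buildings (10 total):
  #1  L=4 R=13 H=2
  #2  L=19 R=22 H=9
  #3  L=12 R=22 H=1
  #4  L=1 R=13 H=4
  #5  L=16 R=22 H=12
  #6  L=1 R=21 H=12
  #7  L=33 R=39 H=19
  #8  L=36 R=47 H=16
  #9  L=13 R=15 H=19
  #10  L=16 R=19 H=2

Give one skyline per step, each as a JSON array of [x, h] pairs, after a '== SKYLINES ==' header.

== SKYLINES ==
[[4,2],[13,0]]
[[4,2],[13,0],[19,9],[22,0]]
[[4,2],[13,1],[19,9],[22,0]]
[[1,4],[13,1],[19,9],[22,0]]
[[1,4],[13,1],[16,12],[22,0]]
[[1,12],[22,0]]
[[1,12],[22,0],[33,19],[39,0]]
[[1,12],[22,0],[33,19],[39,16],[47,0]]
[[1,12],[13,19],[15,12],[22,0],[33,19],[39,16],[47,0]]
[[1,12],[13,19],[15,12],[22,0],[33,19],[39,16],[47,0]]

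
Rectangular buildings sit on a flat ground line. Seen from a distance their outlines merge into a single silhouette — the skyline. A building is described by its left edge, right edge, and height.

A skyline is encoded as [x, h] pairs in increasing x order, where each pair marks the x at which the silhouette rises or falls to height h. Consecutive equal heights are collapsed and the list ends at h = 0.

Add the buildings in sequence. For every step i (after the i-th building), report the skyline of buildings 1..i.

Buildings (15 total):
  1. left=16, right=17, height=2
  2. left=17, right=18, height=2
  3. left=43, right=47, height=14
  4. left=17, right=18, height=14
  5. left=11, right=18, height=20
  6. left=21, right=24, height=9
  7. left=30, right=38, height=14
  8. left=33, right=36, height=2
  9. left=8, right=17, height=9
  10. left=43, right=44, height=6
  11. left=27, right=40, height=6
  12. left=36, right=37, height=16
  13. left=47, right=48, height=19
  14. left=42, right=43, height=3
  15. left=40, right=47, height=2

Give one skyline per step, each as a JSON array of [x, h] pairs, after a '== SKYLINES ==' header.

== SKYLINES ==
[[16,2],[17,0]]
[[16,2],[18,0]]
[[16,2],[18,0],[43,14],[47,0]]
[[16,2],[17,14],[18,0],[43,14],[47,0]]
[[11,20],[18,0],[43,14],[47,0]]
[[11,20],[18,0],[21,9],[24,0],[43,14],[47,0]]
[[11,20],[18,0],[21,9],[24,0],[30,14],[38,0],[43,14],[47,0]]
[[11,20],[18,0],[21,9],[24,0],[30,14],[38,0],[43,14],[47,0]]
[[8,9],[11,20],[18,0],[21,9],[24,0],[30,14],[38,0],[43,14],[47,0]]
[[8,9],[11,20],[18,0],[21,9],[24,0],[30,14],[38,0],[43,14],[47,0]]
[[8,9],[11,20],[18,0],[21,9],[24,0],[27,6],[30,14],[38,6],[40,0],[43,14],[47,0]]
[[8,9],[11,20],[18,0],[21,9],[24,0],[27,6],[30,14],[36,16],[37,14],[38,6],[40,0],[43,14],[47,0]]
[[8,9],[11,20],[18,0],[21,9],[24,0],[27,6],[30,14],[36,16],[37,14],[38,6],[40,0],[43,14],[47,19],[48,0]]
[[8,9],[11,20],[18,0],[21,9],[24,0],[27,6],[30,14],[36,16],[37,14],[38,6],[40,0],[42,3],[43,14],[47,19],[48,0]]
[[8,9],[11,20],[18,0],[21,9],[24,0],[27,6],[30,14],[36,16],[37,14],[38,6],[40,2],[42,3],[43,14],[47,19],[48,0]]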